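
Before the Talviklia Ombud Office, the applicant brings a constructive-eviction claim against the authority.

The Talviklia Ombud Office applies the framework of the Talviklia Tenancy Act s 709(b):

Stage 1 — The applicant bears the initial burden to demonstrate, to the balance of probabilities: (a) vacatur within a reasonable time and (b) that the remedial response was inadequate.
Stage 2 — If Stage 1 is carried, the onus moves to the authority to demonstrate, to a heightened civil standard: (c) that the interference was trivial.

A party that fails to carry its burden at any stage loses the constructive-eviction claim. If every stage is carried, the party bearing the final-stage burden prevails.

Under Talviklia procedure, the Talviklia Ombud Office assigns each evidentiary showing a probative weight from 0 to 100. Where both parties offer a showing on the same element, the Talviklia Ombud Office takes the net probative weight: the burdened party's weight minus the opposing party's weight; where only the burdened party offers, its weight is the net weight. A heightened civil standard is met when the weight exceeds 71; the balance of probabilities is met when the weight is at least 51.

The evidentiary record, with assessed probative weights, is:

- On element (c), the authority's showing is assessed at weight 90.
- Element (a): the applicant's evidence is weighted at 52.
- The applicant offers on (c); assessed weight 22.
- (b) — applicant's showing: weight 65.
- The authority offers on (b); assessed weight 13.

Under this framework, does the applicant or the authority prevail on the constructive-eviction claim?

At Stage 1 the applicant must meet the balance of probabilities (weight is at least 51): on (a) the weight is 52, ≥ 51, so (a) meets the standard; on (b) the weight is 65 less the opposing 13 gives net 52, which does reach 51, so (b) meets the standard.
  Stage 1 carried; the burden shifts to the authority.
At Stage 2 the authority must meet a heightened civil standard (weight exceeds 71): on (c) the weight is 90 less the opposing 22 gives net 68, ≤ 71, so (c) does not meet the standard.
  Not every element is met, so the authority fails to carry Stage 2.
The applicant prevails.

applicant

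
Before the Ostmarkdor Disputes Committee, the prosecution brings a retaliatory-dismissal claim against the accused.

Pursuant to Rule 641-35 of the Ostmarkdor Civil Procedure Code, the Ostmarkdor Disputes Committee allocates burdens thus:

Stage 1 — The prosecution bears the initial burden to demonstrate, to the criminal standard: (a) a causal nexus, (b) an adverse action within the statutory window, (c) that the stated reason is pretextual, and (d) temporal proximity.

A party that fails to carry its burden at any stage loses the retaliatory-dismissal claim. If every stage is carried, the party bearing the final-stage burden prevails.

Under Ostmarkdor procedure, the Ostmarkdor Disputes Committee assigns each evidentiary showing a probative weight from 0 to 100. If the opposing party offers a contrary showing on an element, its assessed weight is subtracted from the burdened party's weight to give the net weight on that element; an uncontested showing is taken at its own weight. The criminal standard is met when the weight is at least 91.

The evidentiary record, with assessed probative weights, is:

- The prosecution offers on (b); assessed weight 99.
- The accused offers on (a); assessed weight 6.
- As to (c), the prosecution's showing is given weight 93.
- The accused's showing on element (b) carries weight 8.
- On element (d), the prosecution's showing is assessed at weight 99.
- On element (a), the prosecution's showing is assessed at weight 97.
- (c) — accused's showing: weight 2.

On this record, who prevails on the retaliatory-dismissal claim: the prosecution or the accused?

Stage 1 (prosecution, the criminal standard, weight is at least 91): (a) net 97−6=91 ≥ 91 — meets; (b) net 99−8=91 ≥ 91 — meets; (c) net 93−2=91 ≥ 91 — meets; (d) 99 ≥ 91 — meets.
  The prosecution carries the last stage.
All stages carried — the prosecution prevails.

prosecution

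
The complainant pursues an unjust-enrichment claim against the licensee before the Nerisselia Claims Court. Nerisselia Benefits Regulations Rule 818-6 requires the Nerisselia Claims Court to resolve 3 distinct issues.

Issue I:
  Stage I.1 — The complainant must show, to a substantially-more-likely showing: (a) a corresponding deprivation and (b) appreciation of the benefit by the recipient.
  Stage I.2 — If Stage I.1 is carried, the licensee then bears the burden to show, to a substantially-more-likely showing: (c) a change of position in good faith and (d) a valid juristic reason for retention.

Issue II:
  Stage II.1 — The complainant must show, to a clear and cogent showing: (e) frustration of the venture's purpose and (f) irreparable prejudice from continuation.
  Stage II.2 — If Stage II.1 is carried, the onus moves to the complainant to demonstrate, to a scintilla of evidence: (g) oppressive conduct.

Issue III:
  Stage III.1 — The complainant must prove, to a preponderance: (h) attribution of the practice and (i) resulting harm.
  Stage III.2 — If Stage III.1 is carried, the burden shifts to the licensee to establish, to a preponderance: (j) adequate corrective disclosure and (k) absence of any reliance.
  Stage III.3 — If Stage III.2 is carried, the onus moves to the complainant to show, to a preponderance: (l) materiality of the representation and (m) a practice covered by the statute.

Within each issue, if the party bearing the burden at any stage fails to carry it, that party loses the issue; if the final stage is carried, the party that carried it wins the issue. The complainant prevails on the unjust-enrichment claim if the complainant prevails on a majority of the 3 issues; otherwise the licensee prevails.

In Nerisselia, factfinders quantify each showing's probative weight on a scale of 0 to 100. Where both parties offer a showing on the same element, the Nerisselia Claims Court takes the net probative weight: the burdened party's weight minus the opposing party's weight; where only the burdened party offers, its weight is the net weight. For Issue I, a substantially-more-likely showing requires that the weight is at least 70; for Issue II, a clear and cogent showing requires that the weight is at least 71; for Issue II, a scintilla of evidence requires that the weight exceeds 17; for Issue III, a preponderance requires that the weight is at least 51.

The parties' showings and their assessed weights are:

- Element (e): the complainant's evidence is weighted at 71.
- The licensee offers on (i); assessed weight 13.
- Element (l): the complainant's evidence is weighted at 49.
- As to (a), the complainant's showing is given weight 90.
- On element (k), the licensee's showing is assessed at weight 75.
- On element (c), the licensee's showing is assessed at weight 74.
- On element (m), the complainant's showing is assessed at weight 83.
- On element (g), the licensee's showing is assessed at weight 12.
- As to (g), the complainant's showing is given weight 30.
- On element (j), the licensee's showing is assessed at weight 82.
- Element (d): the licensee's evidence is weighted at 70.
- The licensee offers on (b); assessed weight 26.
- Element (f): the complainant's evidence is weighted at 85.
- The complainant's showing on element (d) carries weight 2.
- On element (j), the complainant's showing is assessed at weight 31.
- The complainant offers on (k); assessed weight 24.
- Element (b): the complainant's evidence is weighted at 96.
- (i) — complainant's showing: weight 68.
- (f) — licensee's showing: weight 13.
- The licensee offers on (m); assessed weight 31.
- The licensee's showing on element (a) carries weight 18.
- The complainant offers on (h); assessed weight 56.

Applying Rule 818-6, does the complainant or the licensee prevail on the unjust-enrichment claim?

— Issue I —
Stage I.1 — burden on complainant; standard: a substantially-more-likely showing (weight is at least 70).
    (a): 90 − 18 = 72 ≥ 70 [met]
    (b): 96 − 26 = 70 ≥ 70 [met]
  All elements met. The burden passes to the licensee.
Stage I.2 — burden on licensee; standard: a substantially-more-likely showing (weight is at least 70).
    (c): 74 ≥ 70 [met]
    (d): 70 − 2 = 68 < 70 [not met]
  Stage I.2 not carried; the licensee fails its burden.
The complainant prevails on this issue.
— Issue II —
Stage II.1 — burden on complainant; standard: a clear and cogent showing (weight is at least 71).
    (e): 71 ≥ 71 [met]
    (f): 85 − 13 = 72 ≥ 71 [met]
  Stage II.1 carried; the burden remains with the complainant.
Stage II.2 — burden on complainant; standard: a scintilla of evidence (weight exceeds 17).
    (g): 30 − 12 = 18 > 17 [met]
  All elements met at the final stage.
With every stage satisfied, the complainant prevails on this issue.
— Issue III —
Stage III.1 — burden on complainant; standard: a preponderance (weight is at least 51).
    (h): 56 ≥ 51 [met]
    (i): 68 − 13 = 55 ≥ 51 [met]
  All elements met. The burden passes to the licensee.
Stage III.2 — burden on licensee; standard: a preponderance (weight is at least 51).
    (j): 82 − 31 = 51 ≥ 51 [met]
    (k): 75 − 24 = 51 ≥ 51 [met]
  The licensee carries Stage III.2; the complainant now bears the burden.
Stage III.3 — burden on complainant; standard: a preponderance (weight is at least 51).
    (l): 49 < 51 [not met]
    (m): 83 − 31 = 52 ≥ 51 [met]
  Not every element is met, so the complainant fails to carry Stage III.3.
The licensee prevails on this issue.
Per-issue: Issue I → complainant; Issue II → complainant; Issue III → licensee. The complainant must prevail on a majority of issues; overall, the complainant prevails.

complainant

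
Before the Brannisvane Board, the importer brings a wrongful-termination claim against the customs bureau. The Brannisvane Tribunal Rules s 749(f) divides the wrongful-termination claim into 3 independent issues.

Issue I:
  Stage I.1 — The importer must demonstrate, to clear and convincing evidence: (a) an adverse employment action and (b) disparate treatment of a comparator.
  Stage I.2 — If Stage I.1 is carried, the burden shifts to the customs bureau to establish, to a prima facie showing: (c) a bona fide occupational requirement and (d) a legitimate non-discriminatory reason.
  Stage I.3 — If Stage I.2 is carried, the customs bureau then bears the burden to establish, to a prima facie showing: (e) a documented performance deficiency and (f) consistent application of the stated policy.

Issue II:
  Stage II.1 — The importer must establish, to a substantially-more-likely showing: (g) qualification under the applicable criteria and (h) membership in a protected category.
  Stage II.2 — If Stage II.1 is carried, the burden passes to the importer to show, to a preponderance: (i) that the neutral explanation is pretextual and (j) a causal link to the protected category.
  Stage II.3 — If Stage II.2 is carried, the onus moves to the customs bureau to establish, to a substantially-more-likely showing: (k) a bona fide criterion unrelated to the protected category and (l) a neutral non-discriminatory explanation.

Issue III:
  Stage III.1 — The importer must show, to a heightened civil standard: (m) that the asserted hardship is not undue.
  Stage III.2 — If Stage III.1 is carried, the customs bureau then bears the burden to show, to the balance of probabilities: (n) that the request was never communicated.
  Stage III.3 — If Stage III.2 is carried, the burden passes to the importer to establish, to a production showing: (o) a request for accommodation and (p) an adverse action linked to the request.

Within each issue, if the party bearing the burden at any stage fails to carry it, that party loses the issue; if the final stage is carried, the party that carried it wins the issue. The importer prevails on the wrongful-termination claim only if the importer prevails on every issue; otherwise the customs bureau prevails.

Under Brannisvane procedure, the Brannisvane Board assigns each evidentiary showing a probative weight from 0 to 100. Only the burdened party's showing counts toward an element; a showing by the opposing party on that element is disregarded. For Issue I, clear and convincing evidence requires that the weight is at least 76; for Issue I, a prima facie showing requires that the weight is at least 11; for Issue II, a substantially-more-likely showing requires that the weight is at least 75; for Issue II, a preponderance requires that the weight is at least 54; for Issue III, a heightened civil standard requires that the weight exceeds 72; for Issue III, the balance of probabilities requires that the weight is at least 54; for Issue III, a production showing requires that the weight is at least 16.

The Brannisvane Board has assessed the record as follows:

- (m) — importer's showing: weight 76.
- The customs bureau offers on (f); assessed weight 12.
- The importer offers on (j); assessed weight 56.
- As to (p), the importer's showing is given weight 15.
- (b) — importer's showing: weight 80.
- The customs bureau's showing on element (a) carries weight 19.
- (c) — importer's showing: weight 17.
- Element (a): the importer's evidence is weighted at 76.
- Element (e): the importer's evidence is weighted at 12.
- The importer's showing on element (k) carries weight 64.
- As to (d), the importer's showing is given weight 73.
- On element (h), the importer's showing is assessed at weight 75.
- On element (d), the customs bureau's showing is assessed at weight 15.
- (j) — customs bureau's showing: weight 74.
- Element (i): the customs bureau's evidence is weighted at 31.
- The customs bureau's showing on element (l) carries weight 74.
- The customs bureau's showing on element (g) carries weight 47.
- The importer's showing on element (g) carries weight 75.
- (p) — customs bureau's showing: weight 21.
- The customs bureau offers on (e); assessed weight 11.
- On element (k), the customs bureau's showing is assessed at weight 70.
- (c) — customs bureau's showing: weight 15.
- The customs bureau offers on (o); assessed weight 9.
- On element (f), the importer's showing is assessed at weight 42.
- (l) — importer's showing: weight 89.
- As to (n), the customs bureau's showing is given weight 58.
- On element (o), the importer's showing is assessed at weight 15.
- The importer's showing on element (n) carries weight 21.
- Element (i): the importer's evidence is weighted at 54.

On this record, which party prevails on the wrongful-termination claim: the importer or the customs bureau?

— Issue I —
Stage I.1 — burden on importer; standard: clear and convincing evidence (weight is at least 76).
    (a): 76 (customs bureau's 19 disregarded) ≥ 76 [met]
    (b): 80 ≥ 76 [met]
  Stage I.1 carried; the burden shifts to the customs bureau.
Stage I.2 — burden on customs bureau; standard: a prima facie showing (weight is at least 11).
    (c): 15 (importer's 17 disregarded) ≥ 11 [met]
    (d): 15 (importer's 73 disregarded) ≥ 11 [met]
  Stage I.2 carried; the burden remains with the customs bureau.
Stage I.3 — burden on customs bureau; standard: a prima facie showing (weight is at least 11).
    (e): 11 (importer's 12 disregarded) ≥ 11 [met]
    (f): 12 (importer's 42 disregarded) ≥ 11 [met]
  All elements met at the final stage.
Every stage carried; the customs bureau prevails on this issue.
— Issue II —
At Stage II.1 the importer must meet a substantially-more-likely showing (weight is at least 75): on (g) the weight is 75 (the customs bureau's 47 is given no effect), ≥ 75, so (g) meets the standard; on (h) the weight is 75, which does reach 75, so (h) meets the standard.
  Stage II.1 is satisfied; the importer continues to bear the burden.
At Stage II.2 the importer must meet a preponderance (weight is at least 54): on (i) the weight is 54 (the customs bureau's 31 is given no effect), which does reach 54, so (i) meets the standard; on (j) the weight is 56 (the customs bureau's 74 is given no effect), which does reach 54, so (j) meets the standard.
  Stage II.2 is satisfied; the onus moves to the customs bureau.
At Stage II.3 the customs bureau must meet a substantially-more-likely showing (weight is at least 75): on (k) the weight is 70 (the importer's 64 is given no effect), which does not reach 75, so (k) does not meet the standard; on (l) the weight is 74 (the importer's 89 is given no effect), < 75, so (l) does not meet the standard.
  The customs bureau does not carry Stage II.3.
So the importer prevails on this issue.
— Issue III —
Stage III.1 — burden on importer; standard: a heightened civil standard (weight exceeds 72).
    (m): 76 > 72 [met]
  The importer carries Stage III.1; the customs bureau now bears the burden.
Stage III.2 — burden on customs bureau; standard: the balance of probabilities (weight is at least 54).
    (n): 58 (importer's 21 disregarded) ≥ 54 [met]
  All elements met. The burden passes to the importer.
Stage III.3 — burden on importer; standard: a production showing (weight is at least 16).
    (o): 15 (customs bureau's 9 disregarded) < 16 [not met]
    (p): 15 (customs bureau's 21 disregarded) < 16 [not met]
  Stage III.3 not carried; the importer fails its burden.
The analysis ends at Stage III.3; the customs bureau prevails on this issue.
Per-issue: Issue I → customs bureau; Issue II → importer; Issue III → customs bureau. The importer must prevail on every issue; overall, the customs bureau prevails.

customs bureau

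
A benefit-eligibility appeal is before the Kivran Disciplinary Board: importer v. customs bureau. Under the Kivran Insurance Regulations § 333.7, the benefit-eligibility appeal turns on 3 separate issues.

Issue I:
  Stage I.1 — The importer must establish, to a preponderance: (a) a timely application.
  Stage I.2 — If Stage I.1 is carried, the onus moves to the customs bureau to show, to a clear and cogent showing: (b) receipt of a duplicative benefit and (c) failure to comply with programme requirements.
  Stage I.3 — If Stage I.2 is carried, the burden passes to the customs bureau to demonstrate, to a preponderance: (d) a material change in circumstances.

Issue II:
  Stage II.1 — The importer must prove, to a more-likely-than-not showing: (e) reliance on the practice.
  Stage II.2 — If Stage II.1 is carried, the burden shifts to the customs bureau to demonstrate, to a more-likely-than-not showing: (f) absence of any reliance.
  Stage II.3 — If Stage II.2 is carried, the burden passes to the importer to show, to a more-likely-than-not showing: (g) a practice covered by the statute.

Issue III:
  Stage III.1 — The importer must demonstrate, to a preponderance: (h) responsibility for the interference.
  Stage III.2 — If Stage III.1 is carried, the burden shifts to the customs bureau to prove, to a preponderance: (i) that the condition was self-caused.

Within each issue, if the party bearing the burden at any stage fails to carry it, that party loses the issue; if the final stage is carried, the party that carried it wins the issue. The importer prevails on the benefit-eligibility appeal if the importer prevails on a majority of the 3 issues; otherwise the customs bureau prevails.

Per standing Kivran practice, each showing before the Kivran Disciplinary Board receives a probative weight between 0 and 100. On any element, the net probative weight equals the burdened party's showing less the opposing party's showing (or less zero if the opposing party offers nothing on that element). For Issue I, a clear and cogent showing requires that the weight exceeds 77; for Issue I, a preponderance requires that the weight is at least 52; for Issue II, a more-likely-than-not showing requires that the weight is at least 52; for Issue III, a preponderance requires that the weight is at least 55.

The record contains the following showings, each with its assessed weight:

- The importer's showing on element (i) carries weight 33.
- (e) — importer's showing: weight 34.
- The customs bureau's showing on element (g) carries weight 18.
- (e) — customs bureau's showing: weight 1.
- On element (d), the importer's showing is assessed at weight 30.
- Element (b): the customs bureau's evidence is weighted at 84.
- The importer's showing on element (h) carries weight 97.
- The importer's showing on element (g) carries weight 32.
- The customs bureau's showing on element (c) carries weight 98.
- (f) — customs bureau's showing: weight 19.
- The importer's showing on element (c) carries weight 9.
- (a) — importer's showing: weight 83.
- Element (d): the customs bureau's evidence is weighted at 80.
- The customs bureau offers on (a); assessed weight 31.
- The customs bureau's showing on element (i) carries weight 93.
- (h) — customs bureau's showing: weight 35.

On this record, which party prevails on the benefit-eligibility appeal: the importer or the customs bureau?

— Issue I —
At Stage I.1 the importer must meet a preponderance (weight is at least 52): on (a) the weight is 83 less the opposing 31 gives net 52, which does reach 52, so (a) meets the standard.
  The importer carries Stage I.1; the customs bureau now bears the burden.
At Stage I.2 the customs bureau must meet a clear and cogent showing (weight exceeds 77): on (b) the weight is 84, > 77, so (b) meets the standard; on (c) the weight is 98 less the opposing 9 gives net 89, > 77, so (c) meets the standard.
  Stage I.2 carried; the burden remains with the customs bureau.
At Stage I.3 the customs bureau must meet a preponderance (weight is at least 52): on (d) the weight is 80 less the opposing 30 gives net 50, which does not reach 52, so (d) does not meet the standard.
  The customs bureau does not carry Stage I.3.
The analysis ends at Stage I.3; the importer prevails on this issue.
— Issue II —
At Stage II.1 the importer must meet a more-likely-than-not showing (weight is at least 52): on (e) the weight is 34 less the opposing 1 gives net 33, < 52, so (e) does not meet the standard.
  The importer does not carry Stage II.1.
The analysis ends at Stage II.1; the customs bureau prevails on this issue.
— Issue III —
Stage III.1 (importer, a preponderance, weight is at least 55): (h) net 97−35=62 ≥ 55 — meets.
  Stage III.1 is satisfied; the onus moves to the customs bureau.
Stage III.2 (customs bureau, a preponderance, weight is at least 55): (i) net 93−33=60 ≥ 55 — meets.
  Stage III.2 carried; the final stage is satisfied.
With every stage satisfied, the customs bureau prevails on this issue.
Per-issue: Issue I → importer; Issue II → customs bureau; Issue III → customs bureau. The importer must prevail on a majority of issues; overall, the customs bureau prevails.

customs bureau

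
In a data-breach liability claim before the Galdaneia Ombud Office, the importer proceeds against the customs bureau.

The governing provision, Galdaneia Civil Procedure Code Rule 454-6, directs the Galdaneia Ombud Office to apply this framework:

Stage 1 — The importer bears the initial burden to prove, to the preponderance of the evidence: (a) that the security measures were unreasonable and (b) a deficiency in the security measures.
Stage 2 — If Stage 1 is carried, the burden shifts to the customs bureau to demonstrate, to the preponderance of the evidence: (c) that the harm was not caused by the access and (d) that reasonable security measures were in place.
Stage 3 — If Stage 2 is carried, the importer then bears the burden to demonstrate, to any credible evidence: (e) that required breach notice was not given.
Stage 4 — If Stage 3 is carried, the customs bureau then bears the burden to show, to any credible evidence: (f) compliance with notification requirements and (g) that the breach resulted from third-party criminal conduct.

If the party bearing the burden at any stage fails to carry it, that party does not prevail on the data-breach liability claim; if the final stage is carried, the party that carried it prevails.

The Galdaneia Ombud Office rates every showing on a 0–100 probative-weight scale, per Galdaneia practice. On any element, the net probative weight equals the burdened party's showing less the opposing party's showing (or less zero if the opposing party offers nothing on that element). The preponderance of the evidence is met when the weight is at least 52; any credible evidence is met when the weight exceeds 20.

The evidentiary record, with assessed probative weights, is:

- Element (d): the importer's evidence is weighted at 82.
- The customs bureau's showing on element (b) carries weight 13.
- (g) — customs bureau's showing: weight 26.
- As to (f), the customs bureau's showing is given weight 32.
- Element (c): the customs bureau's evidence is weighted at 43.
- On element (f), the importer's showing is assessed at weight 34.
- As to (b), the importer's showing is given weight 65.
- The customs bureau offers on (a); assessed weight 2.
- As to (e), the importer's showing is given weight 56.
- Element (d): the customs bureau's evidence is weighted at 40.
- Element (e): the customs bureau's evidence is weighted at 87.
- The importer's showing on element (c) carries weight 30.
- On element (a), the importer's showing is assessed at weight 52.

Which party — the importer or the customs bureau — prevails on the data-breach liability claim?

Stage 1 — burden on importer; standard: the preponderance of the evidence (weight is at least 52).
    (a): 52 − 2 = 50 < 52 [not met]
    (b): 65 − 13 = 52 ≥ 52 [met]
  Stage 1 not carried; the importer fails its burden.
The analysis ends at Stage 1; the customs bureau prevails.

customs bureau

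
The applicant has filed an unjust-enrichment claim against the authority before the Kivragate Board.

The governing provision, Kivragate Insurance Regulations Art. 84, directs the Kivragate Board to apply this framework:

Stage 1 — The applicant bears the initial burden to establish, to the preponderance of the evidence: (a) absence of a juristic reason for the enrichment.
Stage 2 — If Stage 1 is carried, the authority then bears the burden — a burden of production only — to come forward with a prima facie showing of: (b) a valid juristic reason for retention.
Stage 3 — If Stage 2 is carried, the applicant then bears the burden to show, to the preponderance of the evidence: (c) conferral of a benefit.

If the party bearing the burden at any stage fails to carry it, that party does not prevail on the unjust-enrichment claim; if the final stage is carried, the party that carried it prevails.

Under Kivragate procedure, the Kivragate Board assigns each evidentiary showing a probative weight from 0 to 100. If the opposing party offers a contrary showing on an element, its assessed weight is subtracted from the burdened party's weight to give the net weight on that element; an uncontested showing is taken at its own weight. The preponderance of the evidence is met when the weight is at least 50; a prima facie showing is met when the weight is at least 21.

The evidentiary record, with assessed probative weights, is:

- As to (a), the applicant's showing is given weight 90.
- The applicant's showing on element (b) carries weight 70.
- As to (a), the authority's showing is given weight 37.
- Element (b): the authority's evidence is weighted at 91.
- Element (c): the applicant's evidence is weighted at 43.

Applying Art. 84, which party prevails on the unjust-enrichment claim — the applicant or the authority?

authority

Stage 1 (applicant, the preponderance of the evidence, weight is at least 50): (a) net 90−37=53 ≥ 50 — meets.
  Stage 1 carried; the burden shifts to the authority.
Stage 2 (authority, a prima facie showing, weight is at least 21): (b) net 91−70=21 ≥ 21 — meets.
  All elements met. The burden passes to the applicant.
Stage 3 (applicant, the preponderance of the evidence, weight is at least 50): (c) 43 < 50 — fails.
  Not every element is met, so the applicant fails to carry Stage 3.
The analysis ends at Stage 3; the authority prevails.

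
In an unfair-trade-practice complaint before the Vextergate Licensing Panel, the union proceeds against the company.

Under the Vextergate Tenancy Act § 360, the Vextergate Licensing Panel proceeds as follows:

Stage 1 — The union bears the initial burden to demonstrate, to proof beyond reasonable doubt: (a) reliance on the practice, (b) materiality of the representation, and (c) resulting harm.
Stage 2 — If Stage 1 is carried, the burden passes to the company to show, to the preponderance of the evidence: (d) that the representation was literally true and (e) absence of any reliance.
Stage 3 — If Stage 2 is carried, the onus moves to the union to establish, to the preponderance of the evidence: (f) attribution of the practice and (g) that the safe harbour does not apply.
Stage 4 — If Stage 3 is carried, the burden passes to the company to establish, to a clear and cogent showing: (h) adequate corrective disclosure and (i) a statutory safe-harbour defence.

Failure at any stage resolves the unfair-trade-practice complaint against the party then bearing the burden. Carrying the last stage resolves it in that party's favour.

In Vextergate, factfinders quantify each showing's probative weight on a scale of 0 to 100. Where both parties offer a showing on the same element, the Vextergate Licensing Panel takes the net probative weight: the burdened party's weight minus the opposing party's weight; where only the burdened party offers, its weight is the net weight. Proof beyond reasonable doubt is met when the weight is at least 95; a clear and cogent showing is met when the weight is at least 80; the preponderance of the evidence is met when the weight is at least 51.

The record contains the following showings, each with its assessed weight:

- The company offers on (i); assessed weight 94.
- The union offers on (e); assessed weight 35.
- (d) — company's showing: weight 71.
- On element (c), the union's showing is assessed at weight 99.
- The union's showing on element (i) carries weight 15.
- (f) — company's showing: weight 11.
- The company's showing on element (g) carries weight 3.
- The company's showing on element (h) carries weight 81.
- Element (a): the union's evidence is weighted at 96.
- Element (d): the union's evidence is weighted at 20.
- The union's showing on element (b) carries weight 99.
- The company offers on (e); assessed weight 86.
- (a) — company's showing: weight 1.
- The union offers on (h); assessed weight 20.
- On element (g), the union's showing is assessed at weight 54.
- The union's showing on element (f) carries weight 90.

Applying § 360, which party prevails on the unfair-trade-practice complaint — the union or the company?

At Stage 1 the union must meet proof beyond reasonable doubt (weight is at least 95): on (a) the weight is 96 less the opposing 1 gives net 95, ≥ 95, so (a) meets the standard; on (b) the weight is 99, which does reach 95, so (b) meets the standard; on (c) the weight is 99, ≥ 95, so (c) meets the standard.
  Stage 1 carried; the burden shifts to the company.
At Stage 2 the company must meet the preponderance of the evidence (weight is at least 51): on (d) the weight is 71 less the opposing 20 gives net 51, ≥ 51, so (d) meets the standard; on (e) the weight is 86 less the opposing 35 gives net 51, which does reach 51, so (e) meets the standard.
  All elements met. The burden passes to the union.
At Stage 3 the union must meet the preponderance of the evidence (weight is at least 51): on (f) the weight is 90 less the opposing 11 gives net 79, which does reach 51, so (f) meets the standard; on (g) the weight is 54 less the opposing 3 gives net 51, ≥ 51, so (g) meets the standard.
  Stage 3 is satisfied; the onus moves to the company.
At Stage 4 the company must meet a clear and cogent showing (weight is at least 80): on (h) the weight is 81 less the opposing 20 gives net 61, < 80, so (h) does not meet the standard; on (i) the weight is 94 less the opposing 15 gives net 79, which does not reach 80, so (i) does not meet the standard.
  The company does not carry Stage 4.
The analysis ends at Stage 4; the union prevails.

union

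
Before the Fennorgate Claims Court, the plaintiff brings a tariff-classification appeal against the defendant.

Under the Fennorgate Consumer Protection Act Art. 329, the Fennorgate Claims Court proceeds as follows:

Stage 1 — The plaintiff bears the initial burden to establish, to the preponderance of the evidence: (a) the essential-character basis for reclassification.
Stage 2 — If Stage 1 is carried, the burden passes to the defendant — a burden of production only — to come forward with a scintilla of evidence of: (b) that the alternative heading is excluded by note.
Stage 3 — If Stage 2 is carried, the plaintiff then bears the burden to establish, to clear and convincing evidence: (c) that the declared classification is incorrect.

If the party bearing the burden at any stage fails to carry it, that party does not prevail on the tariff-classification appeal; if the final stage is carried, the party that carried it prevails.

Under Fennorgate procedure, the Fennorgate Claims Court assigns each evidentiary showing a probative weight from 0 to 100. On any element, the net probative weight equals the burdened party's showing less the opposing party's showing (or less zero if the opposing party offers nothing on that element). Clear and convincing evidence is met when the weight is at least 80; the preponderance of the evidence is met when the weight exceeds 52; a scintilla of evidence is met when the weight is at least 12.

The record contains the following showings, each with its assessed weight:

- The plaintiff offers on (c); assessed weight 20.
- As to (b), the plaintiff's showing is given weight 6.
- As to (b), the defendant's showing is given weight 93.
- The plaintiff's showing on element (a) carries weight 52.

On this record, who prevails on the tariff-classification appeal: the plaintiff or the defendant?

Stage 1 (plaintiff, the preponderance of the evidence, weight exceeds 52): (a) 52 ≤ 52 — fails.
  Stage 1 not carried; the plaintiff fails its burden.
The defendant prevails.

defendant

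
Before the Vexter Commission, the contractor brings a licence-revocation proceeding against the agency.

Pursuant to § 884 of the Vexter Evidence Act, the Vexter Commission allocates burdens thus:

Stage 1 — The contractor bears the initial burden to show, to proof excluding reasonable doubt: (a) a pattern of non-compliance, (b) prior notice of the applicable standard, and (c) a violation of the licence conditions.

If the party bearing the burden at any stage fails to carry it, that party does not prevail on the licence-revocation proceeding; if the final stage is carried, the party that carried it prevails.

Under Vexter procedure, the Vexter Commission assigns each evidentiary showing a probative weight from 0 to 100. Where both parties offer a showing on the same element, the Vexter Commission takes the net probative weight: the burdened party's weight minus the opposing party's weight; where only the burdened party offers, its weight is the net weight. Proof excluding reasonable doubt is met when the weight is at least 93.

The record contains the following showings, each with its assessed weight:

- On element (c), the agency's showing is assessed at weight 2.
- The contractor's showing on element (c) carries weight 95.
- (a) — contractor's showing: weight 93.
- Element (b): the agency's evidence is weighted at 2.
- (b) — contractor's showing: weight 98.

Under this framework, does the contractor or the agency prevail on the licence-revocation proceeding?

contractor

At Stage 1 the contractor must meet proof excluding reasonable doubt (weight is at least 93): on (a) the weight is 93, which does reach 93, so (a) meets the standard; on (b) the weight is 98 less the opposing 2 gives net 96, ≥ 93, so (b) meets the standard; on (c) the weight is 95 less the opposing 2 gives net 93, which does reach 93, so (c) meets the standard.
  The contractor carries the last stage.
With every stage satisfied, the contractor prevails.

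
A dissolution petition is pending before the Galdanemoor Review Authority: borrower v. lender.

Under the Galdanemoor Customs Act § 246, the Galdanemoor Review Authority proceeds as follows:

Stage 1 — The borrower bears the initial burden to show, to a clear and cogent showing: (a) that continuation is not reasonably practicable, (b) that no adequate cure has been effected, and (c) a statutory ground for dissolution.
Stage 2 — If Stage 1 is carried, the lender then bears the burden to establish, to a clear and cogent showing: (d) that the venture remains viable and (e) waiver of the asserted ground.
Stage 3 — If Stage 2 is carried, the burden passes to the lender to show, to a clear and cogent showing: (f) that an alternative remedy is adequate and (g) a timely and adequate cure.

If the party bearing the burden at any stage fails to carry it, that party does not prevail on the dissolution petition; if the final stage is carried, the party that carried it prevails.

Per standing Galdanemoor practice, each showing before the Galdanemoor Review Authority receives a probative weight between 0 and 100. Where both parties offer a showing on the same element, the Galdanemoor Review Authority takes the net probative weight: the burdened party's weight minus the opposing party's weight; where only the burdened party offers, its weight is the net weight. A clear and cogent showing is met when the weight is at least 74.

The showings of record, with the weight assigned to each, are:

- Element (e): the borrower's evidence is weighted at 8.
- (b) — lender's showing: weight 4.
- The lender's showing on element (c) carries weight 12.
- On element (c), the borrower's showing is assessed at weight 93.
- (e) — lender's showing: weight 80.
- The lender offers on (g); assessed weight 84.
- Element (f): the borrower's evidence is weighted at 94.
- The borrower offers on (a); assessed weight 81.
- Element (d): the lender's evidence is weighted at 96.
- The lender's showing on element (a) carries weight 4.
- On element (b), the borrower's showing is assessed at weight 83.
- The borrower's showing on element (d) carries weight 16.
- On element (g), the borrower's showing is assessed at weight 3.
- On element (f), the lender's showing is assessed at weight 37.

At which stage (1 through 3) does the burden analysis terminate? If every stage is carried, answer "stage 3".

Stage 1 — burden on borrower; standard: a clear and cogent showing (weight is at least 74).
    (a): 81 − 4 = 77 ≥ 74 [met]
    (b): 83 − 4 = 79 ≥ 74 [met]
    (c): 93 − 12 = 81 ≥ 74 [met]
  Stage 1 is satisfied; the onus moves to the lender.
Stage 2 — burden on lender; standard: a clear and cogent showing (weight is at least 74).
    (d): 96 − 16 = 80 ≥ 74 [met]
    (e): 80 − 8 = 72 < 74 [not met]
  Stage 2 not carried; the lender fails its burden.
So the borrower prevails.

stage 2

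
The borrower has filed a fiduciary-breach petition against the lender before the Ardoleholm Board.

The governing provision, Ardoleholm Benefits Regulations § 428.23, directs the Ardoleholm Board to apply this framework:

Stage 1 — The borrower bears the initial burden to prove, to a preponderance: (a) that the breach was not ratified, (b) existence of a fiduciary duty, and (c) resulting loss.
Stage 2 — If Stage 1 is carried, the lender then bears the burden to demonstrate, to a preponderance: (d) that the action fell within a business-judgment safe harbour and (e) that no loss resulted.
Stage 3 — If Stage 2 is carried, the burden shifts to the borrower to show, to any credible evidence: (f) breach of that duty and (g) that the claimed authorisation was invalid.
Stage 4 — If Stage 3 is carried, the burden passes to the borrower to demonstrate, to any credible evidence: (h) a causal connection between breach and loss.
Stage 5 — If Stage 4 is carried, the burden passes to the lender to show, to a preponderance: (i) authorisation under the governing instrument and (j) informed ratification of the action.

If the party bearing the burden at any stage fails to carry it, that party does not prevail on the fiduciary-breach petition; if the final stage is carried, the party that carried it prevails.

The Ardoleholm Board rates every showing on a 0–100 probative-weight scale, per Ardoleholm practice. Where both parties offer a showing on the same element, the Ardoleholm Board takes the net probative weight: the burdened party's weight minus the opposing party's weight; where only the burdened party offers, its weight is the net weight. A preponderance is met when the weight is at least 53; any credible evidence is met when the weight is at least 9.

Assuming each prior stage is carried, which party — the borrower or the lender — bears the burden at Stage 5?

lender

Stage 5's rule assigns the burden to the lender (to a preponderance).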